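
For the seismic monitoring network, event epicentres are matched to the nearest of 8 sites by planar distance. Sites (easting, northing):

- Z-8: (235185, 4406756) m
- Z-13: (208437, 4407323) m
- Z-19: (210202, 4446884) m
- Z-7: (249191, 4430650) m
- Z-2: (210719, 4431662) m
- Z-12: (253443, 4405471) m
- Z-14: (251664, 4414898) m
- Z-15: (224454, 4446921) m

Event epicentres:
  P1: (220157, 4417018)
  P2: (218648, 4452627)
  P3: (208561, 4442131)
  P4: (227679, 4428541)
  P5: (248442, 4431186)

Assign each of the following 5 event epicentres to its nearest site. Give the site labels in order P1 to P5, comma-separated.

P1 → Z-13 (d²=231351425.00)
P2 → Z-15 (d²=66268072.00)
P3 → Z-19 (d²=25283890.00)
P4 → Z-2 (d²=297382241.00)
P5 → Z-7 (d²=848297.00)

Z-13, Z-15, Z-19, Z-2, Z-7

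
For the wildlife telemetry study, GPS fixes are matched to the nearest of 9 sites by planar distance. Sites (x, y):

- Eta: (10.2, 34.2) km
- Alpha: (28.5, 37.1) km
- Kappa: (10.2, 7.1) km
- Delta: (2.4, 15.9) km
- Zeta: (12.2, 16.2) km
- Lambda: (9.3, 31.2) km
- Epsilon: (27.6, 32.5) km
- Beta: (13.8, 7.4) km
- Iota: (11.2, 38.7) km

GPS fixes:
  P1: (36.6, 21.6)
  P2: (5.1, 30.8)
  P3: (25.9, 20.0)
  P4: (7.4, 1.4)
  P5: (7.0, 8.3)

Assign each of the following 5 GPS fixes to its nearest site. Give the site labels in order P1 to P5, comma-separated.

Epsilon, Lambda, Epsilon, Kappa, Kappa

P1 → Epsilon (d²=199.81)
P2 → Lambda (d²=17.80)
P3 → Epsilon (d²=159.14)
P4 → Kappa (d²=40.33)
P5 → Kappa (d²=11.68)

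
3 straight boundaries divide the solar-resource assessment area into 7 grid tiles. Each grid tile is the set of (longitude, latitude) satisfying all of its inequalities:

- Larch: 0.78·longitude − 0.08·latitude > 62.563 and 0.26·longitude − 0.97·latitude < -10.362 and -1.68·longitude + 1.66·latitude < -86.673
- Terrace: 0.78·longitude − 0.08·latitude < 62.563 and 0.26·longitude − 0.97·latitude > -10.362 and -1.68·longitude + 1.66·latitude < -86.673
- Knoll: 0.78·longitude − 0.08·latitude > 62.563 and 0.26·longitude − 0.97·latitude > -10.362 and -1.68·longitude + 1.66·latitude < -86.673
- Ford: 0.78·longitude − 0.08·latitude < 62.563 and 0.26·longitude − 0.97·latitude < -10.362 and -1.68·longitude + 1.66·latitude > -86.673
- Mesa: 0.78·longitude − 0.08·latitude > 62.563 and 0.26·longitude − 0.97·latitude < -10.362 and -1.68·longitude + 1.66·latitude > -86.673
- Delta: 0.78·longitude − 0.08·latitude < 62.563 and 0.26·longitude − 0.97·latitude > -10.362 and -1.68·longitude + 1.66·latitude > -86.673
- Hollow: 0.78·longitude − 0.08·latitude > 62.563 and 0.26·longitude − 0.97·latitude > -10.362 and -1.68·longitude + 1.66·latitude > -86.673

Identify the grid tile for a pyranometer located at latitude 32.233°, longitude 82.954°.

Delta

0.78·82.954 − 0.08·32.233 = 62.125, which is < 62.563
0.26·82.954 − 0.97·32.233 = -9.698, which is > -10.362
-1.68·82.954 + 1.66·32.233 = -85.856, which is > -86.673
This sign pattern matches Delta.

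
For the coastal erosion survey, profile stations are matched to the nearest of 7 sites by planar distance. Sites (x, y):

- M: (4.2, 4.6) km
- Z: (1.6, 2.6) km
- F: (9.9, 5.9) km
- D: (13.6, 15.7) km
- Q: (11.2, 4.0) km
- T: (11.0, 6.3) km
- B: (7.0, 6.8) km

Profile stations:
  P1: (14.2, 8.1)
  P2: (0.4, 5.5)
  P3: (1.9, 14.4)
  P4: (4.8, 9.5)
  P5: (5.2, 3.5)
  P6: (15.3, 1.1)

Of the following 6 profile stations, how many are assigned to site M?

1

P1 → T
P2 → Z
P3 → B
P4 → B
P5 → M
P6 → Q
1 of the 6 goes to M.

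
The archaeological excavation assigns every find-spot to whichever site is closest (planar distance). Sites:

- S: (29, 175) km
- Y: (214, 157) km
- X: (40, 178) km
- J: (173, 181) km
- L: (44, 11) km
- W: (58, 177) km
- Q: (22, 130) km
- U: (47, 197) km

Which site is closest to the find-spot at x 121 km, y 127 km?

Squared distances to each site:
S: 10768.000; Y: 9549.000; X: 9162.000; J: 5620.000; L: 19385.000; W: 6469.000; Q: 9810.000; U: 10376.000.
Minimum at J.

J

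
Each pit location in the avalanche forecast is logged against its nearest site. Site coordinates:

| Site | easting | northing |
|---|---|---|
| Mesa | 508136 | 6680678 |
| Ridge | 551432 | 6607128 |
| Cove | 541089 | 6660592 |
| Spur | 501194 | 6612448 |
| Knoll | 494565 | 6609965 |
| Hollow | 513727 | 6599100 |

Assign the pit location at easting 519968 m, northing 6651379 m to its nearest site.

Cove

Squared distances to each site:
Mesa: 998427625.000; Ridge: 2948134297.000; Cove: 530976010.000; Spur: 1868085837.000; Knoll: 2360431805.000; Hollow: 2772043922.000.
Minimum at Cove.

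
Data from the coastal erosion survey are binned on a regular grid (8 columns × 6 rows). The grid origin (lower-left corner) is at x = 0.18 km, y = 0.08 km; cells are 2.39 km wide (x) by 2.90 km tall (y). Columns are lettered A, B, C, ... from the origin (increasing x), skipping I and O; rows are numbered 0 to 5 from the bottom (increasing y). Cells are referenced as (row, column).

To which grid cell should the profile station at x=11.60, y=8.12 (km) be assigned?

(2, E)

Column index: ⌊(11.60 − 0.18) / 2.39⌋ = ⌊4.778⌋ = 4 → column E
Row offset from origin: ⌊(8.12 − 0.08) / 2.90⌋ = ⌊2.772⌋ = 2 → row 2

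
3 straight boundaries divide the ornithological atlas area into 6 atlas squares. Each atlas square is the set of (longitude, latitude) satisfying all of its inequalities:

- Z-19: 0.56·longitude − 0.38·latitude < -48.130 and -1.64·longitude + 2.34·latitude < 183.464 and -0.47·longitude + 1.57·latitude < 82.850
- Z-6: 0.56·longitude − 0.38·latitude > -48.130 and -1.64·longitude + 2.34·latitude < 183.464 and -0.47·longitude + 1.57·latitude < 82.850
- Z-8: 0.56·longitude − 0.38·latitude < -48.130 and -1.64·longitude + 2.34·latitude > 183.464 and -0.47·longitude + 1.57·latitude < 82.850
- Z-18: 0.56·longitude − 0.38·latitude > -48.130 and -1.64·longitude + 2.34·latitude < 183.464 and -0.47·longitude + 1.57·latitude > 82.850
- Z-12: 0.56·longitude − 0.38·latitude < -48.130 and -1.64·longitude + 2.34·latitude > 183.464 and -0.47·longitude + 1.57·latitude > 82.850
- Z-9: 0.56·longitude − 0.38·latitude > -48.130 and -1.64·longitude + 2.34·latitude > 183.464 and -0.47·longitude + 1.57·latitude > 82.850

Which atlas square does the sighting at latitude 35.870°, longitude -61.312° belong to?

Z-9

0.56·-61.312 − 0.38·35.870 = -47.965, which is > -48.130
-1.64·-61.312 + 2.34·35.870 = 184.487, which is > 183.464
-0.47·-61.312 + 1.57·35.870 = 85.133, which is > 82.850
This sign pattern matches Z-9.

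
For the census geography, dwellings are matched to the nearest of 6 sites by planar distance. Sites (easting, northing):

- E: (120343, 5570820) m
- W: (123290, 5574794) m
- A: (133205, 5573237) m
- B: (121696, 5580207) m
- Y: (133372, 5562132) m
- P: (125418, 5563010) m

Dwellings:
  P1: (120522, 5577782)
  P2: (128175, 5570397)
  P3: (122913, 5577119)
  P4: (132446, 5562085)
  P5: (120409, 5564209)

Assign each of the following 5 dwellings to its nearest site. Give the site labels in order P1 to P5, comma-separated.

B, A, W, Y, P

P1 → B (d²=7258901.00)
P2 → A (d²=33366500.00)
P3 → W (d²=5547754.00)
P4 → Y (d²=859685.00)
P5 → P (d²=26527682.00)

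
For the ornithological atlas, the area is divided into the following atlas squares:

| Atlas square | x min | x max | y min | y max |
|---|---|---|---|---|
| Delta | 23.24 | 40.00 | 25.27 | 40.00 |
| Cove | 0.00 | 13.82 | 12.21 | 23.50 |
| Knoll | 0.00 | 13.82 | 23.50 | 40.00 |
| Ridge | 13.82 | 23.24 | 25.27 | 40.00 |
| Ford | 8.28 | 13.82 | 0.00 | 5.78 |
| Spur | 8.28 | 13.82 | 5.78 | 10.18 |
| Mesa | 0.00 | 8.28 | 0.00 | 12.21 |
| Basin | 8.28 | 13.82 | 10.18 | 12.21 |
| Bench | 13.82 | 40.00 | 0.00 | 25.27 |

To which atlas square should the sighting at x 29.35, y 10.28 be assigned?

The point has x = 29.35 and y = 10.28.
Only Bench satisfies 13.82 ≤ x ≤ 40.00 and 0.00 ≤ y ≤ 25.27.

Bench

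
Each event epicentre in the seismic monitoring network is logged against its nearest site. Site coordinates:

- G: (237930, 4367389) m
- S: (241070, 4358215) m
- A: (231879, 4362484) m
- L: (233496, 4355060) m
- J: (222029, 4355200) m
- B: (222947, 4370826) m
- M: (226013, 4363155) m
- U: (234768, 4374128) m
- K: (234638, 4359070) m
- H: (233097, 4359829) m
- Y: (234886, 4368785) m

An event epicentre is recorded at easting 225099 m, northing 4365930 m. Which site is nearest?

Squared distances to each site:
G: 166763242.000; S: 314594066.000; A: 57843316.000; L: 188666509.000; J: 124557800.000; B: 28601920.000; M: 8536021.000; U: 160696765.000; K: 138052121.000; H: 101190205.000; Y: 103936394.000.
Minimum at M.

M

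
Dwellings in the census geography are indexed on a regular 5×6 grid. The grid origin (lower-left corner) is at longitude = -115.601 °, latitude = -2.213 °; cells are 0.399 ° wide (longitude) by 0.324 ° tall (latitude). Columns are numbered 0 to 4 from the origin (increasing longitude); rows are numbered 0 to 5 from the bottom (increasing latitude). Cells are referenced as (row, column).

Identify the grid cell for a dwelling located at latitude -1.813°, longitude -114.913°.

(1, 1)

Column index: ⌊(-114.913 − -115.601) / 0.399⌋ = ⌊1.724⌋ = 1
Row offset from origin: ⌊(-1.813 − -2.213) / 0.324⌋ = ⌊1.235⌋ = 1 → row 1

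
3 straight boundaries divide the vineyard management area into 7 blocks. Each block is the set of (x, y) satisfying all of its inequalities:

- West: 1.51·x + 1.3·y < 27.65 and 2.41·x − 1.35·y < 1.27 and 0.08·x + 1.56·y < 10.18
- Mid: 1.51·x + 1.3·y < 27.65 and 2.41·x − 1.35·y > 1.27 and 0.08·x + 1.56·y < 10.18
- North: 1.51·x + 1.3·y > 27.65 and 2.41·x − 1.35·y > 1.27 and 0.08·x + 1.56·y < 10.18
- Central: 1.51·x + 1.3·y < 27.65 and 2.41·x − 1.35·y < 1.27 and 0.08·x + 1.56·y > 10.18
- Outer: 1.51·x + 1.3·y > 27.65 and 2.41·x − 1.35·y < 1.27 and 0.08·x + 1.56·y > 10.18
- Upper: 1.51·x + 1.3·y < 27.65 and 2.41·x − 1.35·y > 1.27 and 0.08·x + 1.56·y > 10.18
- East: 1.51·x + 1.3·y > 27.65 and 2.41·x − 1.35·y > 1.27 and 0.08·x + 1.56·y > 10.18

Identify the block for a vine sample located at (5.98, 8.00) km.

1.51·5.98 + 1.3·8.00 = 19.430, which is < 27.65
2.41·5.98 − 1.35·8.00 = 3.612, which is > 1.27
0.08·5.98 + 1.56·8.00 = 12.958, which is > 10.18
This sign pattern matches Upper.

Upper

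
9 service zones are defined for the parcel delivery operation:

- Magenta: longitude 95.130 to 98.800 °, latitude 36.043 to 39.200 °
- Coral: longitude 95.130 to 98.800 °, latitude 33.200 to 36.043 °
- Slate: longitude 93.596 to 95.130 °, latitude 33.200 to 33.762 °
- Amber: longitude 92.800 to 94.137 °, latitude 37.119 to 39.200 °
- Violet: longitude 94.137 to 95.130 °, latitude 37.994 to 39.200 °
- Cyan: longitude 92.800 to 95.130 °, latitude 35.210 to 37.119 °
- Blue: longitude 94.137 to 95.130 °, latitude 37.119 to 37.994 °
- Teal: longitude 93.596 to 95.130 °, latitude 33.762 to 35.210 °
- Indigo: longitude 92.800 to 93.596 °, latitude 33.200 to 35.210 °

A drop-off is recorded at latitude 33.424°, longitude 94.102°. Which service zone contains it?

Slate

The point has longitude = 94.102 and latitude = 33.424.
Only Slate satisfies 93.596 ≤ longitude ≤ 95.130 and 33.200 ≤ latitude ≤ 33.762.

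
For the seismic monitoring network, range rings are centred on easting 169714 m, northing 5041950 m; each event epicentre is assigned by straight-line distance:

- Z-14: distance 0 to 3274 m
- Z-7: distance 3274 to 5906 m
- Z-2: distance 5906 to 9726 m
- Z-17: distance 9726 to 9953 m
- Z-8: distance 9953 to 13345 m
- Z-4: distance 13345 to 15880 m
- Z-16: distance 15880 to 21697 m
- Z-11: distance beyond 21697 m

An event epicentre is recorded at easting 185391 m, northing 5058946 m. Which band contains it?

Distance = √((185391−169714)² + (5058946−5041950)²) = √(245768329.000 + 288864016.000) = 23122.118 m.
21697 ≤ 23122.118 < ∞ → Z-11.

Z-11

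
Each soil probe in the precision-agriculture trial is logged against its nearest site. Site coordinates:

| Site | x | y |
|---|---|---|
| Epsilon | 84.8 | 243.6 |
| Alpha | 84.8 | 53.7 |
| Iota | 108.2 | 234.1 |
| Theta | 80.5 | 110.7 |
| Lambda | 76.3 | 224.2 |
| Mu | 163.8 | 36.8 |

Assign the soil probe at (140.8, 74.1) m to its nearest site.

Mu

Squared distances to each site:
Epsilon: 31866.250; Alpha: 3552.160; Iota: 26662.760; Theta: 4975.650; Lambda: 26690.260; Mu: 1920.290.
Minimum at Mu.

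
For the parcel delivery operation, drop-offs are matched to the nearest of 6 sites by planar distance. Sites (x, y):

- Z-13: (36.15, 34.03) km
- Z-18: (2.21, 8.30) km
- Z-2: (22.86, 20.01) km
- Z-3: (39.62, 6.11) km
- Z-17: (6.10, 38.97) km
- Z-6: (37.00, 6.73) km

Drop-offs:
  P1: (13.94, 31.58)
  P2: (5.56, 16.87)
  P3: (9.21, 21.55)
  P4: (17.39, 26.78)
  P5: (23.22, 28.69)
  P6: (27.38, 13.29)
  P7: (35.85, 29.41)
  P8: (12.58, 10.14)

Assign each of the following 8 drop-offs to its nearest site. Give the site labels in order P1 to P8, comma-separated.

Z-17, Z-18, Z-2, Z-2, Z-2, Z-2, Z-13, Z-18

P1 → Z-17 (d²=116.08)
P2 → Z-18 (d²=84.67)
P3 → Z-2 (d²=188.69)
P4 → Z-2 (d²=75.75)
P5 → Z-2 (d²=75.47)
P6 → Z-2 (d²=65.59)
P7 → Z-13 (d²=21.43)
P8 → Z-18 (d²=110.92)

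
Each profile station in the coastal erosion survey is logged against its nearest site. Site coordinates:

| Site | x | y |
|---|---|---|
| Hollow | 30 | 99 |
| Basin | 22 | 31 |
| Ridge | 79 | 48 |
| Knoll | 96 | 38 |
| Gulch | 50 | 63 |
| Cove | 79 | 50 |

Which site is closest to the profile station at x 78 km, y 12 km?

Knoll

Squared distances to each site:
Hollow: 9873.000; Basin: 3497.000; Ridge: 1297.000; Knoll: 1000.000; Gulch: 3385.000; Cove: 1445.000.
Minimum at Knoll.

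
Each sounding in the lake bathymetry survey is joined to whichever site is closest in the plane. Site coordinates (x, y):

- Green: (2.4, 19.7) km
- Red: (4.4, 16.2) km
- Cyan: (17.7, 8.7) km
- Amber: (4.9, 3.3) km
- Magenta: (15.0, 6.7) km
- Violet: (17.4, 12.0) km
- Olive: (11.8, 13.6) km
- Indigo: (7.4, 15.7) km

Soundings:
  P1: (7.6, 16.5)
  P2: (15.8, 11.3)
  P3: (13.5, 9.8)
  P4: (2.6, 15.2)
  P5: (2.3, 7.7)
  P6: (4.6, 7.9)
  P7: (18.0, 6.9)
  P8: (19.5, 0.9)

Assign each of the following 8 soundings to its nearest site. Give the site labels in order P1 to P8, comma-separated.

Indigo, Violet, Magenta, Red, Amber, Amber, Cyan, Magenta

P1 → Indigo (d²=0.68)
P2 → Violet (d²=3.05)
P3 → Magenta (d²=11.86)
P4 → Red (d²=4.24)
P5 → Amber (d²=26.12)
P6 → Amber (d²=21.25)
P7 → Cyan (d²=3.33)
P8 → Magenta (d²=53.89)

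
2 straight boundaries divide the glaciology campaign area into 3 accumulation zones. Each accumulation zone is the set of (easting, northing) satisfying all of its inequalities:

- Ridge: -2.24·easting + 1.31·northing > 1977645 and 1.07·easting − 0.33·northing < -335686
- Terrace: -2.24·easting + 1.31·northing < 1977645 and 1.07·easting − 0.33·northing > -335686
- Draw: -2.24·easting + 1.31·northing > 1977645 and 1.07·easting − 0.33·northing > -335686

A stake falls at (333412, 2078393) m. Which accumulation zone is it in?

Terrace

-2.24·333412 + 1.31·2078393 = 1975851.950, which is < 1977645
1.07·333412 − 0.33·2078393 = -329118.850, which is > -335686
This sign pattern matches Terrace.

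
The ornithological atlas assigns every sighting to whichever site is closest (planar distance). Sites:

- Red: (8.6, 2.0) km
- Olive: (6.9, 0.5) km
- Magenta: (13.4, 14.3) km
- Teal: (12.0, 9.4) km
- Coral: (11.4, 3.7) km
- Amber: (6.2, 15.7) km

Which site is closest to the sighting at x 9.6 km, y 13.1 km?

Squared distances to each site:
Red: 124.210; Olive: 166.050; Magenta: 15.880; Teal: 19.450; Coral: 91.600; Amber: 18.320.
Minimum at Magenta.

Magenta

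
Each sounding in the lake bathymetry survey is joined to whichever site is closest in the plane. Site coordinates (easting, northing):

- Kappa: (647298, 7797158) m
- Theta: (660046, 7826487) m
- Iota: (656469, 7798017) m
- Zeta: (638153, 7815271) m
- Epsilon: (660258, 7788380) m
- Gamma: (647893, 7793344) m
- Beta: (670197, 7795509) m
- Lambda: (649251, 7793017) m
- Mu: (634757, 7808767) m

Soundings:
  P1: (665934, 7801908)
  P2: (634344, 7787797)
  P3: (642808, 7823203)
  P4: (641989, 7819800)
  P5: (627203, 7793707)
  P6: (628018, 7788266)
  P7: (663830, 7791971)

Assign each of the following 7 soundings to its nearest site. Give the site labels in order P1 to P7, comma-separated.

Beta, Gamma, Zeta, Zeta, Mu, Gamma, Epsilon

P1 → Beta (d²=59120370.00)
P2 → Gamma (d²=214344610.00)
P3 → Zeta (d²=84585649.00)
P4 → Zeta (d²=35226737.00)
P5 → Mu (d²=283866516.00)
P6 → Gamma (d²=420801709.00)
P7 → Epsilon (d²=25654465.00)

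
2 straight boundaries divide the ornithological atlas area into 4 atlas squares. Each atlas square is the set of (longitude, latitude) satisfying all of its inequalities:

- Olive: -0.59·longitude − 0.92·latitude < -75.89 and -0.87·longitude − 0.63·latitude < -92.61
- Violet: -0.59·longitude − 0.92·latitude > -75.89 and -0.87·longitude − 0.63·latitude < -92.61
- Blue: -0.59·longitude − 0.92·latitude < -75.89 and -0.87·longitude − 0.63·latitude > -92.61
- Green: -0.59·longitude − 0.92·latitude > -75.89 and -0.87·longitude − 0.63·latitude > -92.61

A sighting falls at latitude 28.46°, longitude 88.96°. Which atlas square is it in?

-0.59·88.96 − 0.92·28.46 = -78.670, which is < -75.89
-0.87·88.96 − 0.63·28.46 = -95.325, which is < -92.61
This sign pattern matches Olive.

Olive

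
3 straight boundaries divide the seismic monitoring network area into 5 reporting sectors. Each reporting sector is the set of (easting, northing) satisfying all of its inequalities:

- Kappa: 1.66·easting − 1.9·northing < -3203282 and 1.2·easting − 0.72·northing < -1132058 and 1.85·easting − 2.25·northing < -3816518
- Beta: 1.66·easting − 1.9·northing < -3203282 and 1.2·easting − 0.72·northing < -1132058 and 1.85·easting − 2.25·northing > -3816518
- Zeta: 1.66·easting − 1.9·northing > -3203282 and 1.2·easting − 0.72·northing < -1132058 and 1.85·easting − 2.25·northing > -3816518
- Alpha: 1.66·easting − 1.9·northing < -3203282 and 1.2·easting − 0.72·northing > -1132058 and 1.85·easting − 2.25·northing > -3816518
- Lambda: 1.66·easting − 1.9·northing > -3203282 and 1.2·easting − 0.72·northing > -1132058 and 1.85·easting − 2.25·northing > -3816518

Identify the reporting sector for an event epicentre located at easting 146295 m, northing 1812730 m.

1.66·146295 − 1.9·1812730 = -3201337.300, which is > -3203282
1.2·146295 − 0.72·1812730 = -1129611.600, which is > -1132058
1.85·146295 − 2.25·1812730 = -3807996.750, which is > -3816518
This sign pattern matches Lambda.

Lambda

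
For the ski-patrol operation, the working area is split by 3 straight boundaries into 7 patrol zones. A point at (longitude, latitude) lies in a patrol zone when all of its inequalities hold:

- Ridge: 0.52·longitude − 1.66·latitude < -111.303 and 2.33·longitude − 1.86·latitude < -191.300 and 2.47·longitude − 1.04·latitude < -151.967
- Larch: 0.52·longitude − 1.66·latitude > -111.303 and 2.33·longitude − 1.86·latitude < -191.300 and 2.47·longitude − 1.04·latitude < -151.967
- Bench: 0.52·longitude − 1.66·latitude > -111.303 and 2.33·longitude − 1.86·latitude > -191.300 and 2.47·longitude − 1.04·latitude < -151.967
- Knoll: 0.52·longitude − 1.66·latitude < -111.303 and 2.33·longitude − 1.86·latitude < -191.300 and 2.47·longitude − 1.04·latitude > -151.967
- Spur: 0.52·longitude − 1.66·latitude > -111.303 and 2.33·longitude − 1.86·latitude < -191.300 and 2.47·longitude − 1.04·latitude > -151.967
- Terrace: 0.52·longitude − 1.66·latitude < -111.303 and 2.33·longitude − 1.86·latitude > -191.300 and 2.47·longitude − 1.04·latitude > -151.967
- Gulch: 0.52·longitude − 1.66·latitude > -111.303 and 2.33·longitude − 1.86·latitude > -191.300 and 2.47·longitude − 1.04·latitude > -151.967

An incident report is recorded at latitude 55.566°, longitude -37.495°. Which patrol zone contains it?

Terrace

0.52·-37.495 − 1.66·55.566 = -111.737, which is < -111.303
2.33·-37.495 − 1.86·55.566 = -190.716, which is > -191.300
2.47·-37.495 − 1.04·55.566 = -150.401, which is > -151.967
This sign pattern matches Terrace.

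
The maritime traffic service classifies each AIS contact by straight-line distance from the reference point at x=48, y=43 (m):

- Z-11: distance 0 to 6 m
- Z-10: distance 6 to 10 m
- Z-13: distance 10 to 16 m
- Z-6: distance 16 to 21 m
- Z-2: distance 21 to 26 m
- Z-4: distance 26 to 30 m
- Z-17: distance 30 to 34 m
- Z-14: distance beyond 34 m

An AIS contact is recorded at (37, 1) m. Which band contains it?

Distance = √((37−48)² + (1−43)²) = √(121.000 + 1764.000) = 43.417 m.
34 ≤ 43.417 < ∞ → Z-14.

Z-14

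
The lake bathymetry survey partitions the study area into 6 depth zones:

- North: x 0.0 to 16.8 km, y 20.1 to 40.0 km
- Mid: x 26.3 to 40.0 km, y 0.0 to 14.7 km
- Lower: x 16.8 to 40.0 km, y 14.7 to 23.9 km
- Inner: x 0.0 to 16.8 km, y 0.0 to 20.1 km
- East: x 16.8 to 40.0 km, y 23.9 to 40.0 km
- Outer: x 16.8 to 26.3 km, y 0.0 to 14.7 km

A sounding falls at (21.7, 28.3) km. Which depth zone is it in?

East

The point has x = 21.7 and y = 28.3.
Only East satisfies 16.8 ≤ x ≤ 40.0 and 23.9 ≤ y ≤ 40.0.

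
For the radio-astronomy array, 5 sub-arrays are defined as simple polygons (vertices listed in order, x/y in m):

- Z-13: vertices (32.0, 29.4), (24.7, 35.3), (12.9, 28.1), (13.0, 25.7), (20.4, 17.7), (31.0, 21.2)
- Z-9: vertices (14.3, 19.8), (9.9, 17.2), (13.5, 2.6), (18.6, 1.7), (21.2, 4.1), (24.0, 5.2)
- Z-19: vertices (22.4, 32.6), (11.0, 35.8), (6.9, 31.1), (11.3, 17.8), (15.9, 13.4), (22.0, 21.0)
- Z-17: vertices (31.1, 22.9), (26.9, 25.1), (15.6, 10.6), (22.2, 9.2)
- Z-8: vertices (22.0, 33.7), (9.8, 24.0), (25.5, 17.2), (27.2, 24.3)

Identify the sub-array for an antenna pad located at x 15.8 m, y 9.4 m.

Cast a ray rightward from (15.8, 9.4). For each polygon, the edges (by vertex number in listed order) whose endpoints lie on opposite sides of y = 9.4, where each meets that height, and whether that is right or left of the point:
Z-13: no edge straddles that height → 0 crossings.
Z-9: 2–3 at x≈11.82 (left), 6–1 at x≈21.21 (right) → 1 crossing.
Z-19: no edge straddles that height → 0 crossings.
Z-17: 3–4 at x≈21.26 (right), 4–1 at x≈22.33 (right) → 2 crossings.
Z-8: no edge straddles that height → 0 crossings.
Only Z-9 has an odd count, so the point is inside Z-9.

Z-9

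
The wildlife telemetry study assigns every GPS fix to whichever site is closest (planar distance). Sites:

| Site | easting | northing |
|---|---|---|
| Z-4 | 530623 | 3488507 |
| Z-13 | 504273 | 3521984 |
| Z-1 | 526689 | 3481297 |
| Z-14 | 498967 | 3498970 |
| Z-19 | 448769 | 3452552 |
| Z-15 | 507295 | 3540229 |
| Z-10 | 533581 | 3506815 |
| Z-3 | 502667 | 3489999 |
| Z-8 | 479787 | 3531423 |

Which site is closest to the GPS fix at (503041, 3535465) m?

Squared distances to each site:
Z-4: 2965820488.000; Z-13: 183255185.000; Z-1: 3493400128.000; Z-14: 1348482501.000; Z-19: 9820015553.000; Z-15: 40792212.000; Z-10: 1753514100.000; Z-3: 2067297032.000; Z-8: 557086280.000.
Minimum at Z-15.

Z-15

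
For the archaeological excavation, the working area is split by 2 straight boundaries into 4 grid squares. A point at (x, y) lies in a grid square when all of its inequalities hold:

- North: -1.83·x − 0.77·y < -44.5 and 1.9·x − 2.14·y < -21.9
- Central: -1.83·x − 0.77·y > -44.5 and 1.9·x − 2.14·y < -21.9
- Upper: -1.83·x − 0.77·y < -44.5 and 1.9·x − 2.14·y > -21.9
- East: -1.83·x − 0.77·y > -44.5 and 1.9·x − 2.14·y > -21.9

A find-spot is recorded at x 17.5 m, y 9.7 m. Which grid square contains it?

-1.83·17.5 − 0.77·9.7 = -39.494, which is > -44.5
1.9·17.5 − 2.14·9.7 = 12.492, which is > -21.9
This sign pattern matches East.

East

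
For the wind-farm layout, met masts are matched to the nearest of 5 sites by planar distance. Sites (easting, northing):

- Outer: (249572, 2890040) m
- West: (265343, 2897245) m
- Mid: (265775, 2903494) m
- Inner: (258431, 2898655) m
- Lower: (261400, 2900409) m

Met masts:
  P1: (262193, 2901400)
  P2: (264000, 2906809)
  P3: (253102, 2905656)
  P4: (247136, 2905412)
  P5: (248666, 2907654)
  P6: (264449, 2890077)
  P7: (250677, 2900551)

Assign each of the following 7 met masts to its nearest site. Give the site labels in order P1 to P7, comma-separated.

P1 → Lower (d²=1610930.00)
P2 → Mid (d²=14139850.00)
P3 → Inner (d²=77412242.00)
P4 → Inner (d²=173234074.00)
P5 → Inner (d²=176337226.00)
P6 → West (d²=52179460.00)
P7 → Inner (d²=63719332.00)

Lower, Mid, Inner, Inner, Inner, West, Inner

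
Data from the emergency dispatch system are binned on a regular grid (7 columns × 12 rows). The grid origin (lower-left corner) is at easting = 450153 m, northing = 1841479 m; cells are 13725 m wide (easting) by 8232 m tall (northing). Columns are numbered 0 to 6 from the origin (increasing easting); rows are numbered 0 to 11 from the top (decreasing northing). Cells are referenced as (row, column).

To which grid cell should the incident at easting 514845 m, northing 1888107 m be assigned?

(6, 4)

Column index: ⌊(514845 − 450153) / 13725⌋ = ⌊4.713⌋ = 4
Row offset from origin: ⌊(1888107 − 1841479) / 8232⌋ = ⌊5.664⌋ = 5 → row 6 (counted from top)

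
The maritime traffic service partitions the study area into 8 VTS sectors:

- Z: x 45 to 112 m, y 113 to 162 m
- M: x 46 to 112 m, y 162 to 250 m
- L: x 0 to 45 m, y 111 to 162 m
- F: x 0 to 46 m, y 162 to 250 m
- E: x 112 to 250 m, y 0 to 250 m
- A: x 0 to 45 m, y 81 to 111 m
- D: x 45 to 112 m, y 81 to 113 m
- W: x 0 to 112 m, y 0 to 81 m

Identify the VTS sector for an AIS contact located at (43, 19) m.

The point has x = 43 and y = 19.
Only W satisfies 0 ≤ x ≤ 112 and 0 ≤ y ≤ 81.

W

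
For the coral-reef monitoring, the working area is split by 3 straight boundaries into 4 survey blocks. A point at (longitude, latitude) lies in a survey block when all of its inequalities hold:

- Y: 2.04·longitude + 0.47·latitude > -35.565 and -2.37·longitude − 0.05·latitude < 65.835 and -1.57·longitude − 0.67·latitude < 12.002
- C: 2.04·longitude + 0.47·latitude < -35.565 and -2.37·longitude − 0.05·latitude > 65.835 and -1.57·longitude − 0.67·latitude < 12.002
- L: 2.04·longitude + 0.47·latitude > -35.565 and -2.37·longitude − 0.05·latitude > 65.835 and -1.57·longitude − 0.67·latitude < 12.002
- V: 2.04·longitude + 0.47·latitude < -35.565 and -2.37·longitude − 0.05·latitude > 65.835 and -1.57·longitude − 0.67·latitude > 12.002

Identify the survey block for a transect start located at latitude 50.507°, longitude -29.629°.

V

2.04·-29.629 + 0.47·50.507 = -36.705, which is < -35.565
-2.37·-29.629 − 0.05·50.507 = 67.695, which is > 65.835
-1.57·-29.629 − 0.67·50.507 = 12.678, which is > 12.002
This sign pattern matches V.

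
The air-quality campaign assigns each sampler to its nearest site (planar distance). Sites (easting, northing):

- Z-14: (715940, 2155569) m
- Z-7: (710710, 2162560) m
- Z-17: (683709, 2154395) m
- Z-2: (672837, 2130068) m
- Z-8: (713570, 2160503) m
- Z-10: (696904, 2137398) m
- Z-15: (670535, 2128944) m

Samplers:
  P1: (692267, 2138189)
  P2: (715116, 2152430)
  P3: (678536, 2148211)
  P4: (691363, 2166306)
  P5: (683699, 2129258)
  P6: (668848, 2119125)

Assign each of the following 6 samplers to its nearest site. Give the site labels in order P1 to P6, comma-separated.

P1 → Z-10 (d²=22127450.00)
P2 → Z-14 (d²=10532297.00)
P3 → Z-17 (d²=65001785.00)
P4 → Z-17 (d²=200455637.00)
P5 → Z-2 (d²=118639144.00)
P6 → Z-15 (d²=99258730.00)

Z-10, Z-14, Z-17, Z-17, Z-2, Z-15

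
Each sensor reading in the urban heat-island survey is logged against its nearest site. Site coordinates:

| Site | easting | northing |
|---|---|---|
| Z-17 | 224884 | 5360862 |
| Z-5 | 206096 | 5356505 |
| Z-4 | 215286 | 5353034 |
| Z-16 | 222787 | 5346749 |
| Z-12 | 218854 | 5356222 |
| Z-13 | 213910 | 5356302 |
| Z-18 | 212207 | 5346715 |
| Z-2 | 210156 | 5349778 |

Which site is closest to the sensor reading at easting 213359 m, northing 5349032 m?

Z-18

Squared distances to each site:
Z-17: 272774525.000; Z-5: 108596898.000; Z-4: 19729333.000; Z-16: 94099273.000; Z-12: 81891125.000; Z-13: 53156501.000; Z-18: 6695593.000; Z-2: 10815725.000.
Minimum at Z-18.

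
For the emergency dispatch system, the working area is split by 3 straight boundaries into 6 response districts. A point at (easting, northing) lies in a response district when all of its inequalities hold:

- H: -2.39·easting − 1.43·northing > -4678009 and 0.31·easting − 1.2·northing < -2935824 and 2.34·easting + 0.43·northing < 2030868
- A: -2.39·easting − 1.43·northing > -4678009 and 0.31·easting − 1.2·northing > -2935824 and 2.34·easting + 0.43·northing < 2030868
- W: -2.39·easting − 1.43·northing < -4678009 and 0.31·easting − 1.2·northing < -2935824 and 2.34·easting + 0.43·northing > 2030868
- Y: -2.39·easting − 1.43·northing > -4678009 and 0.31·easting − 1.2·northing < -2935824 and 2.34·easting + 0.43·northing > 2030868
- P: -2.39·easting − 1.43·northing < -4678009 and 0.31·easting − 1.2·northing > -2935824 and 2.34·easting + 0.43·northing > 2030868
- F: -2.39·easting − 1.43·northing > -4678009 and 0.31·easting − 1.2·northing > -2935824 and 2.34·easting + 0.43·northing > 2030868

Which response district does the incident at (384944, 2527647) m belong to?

A

-2.39·384944 − 1.43·2527647 = -4534551.370, which is > -4678009
0.31·384944 − 1.2·2527647 = -2913843.760, which is > -2935824
2.34·384944 + 0.43·2527647 = 1987657.170, which is < 2030868
This sign pattern matches A.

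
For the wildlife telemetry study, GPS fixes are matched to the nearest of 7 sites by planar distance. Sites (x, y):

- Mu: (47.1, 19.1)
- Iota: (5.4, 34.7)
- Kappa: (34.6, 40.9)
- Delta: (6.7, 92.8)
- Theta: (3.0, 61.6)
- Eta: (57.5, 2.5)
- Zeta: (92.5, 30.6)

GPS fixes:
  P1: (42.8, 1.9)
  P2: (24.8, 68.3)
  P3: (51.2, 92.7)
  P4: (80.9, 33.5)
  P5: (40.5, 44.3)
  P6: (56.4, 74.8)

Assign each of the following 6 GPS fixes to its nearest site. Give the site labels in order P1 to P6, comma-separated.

Eta, Theta, Delta, Zeta, Kappa, Kappa

P1 → Eta (d²=216.45)
P2 → Theta (d²=520.13)
P3 → Delta (d²=1980.26)
P4 → Zeta (d²=142.97)
P5 → Kappa (d²=46.37)
P6 → Kappa (d²=1624.45)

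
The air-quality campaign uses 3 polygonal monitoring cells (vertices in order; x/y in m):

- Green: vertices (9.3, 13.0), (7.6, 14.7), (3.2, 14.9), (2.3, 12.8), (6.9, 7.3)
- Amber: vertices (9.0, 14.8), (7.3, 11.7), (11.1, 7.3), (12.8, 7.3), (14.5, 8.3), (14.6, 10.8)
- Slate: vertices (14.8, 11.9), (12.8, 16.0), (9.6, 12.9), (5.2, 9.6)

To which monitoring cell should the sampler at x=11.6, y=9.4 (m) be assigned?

Amber

Cast a ray rightward from (11.6, 9.4). For each polygon, the edges (by vertex number in listed order) whose endpoints lie on opposite sides of y = 9.4, where each meets that height, and whether that is right or left of the point:
Green: 4–5 at x≈5.14 (left), 5–1 at x≈7.78 (left) → 0 crossings.
Amber: 2–3 at x≈9.29 (left), 5–6 at x≈14.54 (right) → 1 crossing.
Slate: no edge straddles that height → 0 crossings.
Only Amber has an odd count, so the point is inside Amber.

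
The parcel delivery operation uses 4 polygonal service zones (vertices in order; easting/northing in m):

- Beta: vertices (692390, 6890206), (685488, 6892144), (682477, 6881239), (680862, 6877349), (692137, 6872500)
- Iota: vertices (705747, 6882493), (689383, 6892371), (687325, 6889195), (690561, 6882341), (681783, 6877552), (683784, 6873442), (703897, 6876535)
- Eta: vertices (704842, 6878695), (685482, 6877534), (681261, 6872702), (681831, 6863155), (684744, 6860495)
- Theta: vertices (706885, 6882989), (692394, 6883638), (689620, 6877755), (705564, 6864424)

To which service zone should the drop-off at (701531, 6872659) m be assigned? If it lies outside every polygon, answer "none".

Cast a ray rightward from (701531, 6872659). For each polygon, the edges (by vertex number in listed order) whose endpoints lie on opposite sides of northing = 6872659, where each meets that height, and whether that is right or left of the point:
Beta: 4–5 at easting≈691767.3 (left), 5–1 at easting≈692139.3 (left) → 0 crossings.
Iota: no edge straddles that height → 0 crossings.
Eta: 3–4 at easting≈681263.6 (left), 5–1 at easting≈698176.5 (left) → 0 crossings.
Theta: 3–4 at easting≈695714.9 (left), 4–1 at easting≈706150.0 (right) → 1 crossing.
Only Theta has an odd count, so the point is inside Theta.

Theta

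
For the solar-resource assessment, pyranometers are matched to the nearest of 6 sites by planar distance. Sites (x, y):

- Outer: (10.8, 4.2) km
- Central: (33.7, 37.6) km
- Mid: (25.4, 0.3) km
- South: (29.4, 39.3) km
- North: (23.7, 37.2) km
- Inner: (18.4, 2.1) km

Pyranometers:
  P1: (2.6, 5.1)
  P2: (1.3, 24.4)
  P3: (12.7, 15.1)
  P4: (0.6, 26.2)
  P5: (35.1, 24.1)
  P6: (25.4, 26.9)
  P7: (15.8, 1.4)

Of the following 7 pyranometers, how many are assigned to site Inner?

1

P1 → Outer
P2 → Outer
P3 → Outer
P4 → Outer
P5 → Central
P6 → North
P7 → Inner
1 of the 7 goes to Inner.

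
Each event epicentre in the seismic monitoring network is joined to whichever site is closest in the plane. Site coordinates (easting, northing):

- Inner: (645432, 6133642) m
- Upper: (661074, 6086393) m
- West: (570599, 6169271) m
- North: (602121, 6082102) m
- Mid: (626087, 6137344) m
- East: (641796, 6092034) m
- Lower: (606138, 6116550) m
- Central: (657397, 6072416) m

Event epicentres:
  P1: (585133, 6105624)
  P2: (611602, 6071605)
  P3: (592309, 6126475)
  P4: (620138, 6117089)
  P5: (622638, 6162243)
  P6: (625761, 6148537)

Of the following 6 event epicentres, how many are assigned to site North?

P1 → Lower
P2 → North
P3 → Lower
P4 → Lower
P5 → Mid
P6 → Mid
1 of the 6 goes to North.

1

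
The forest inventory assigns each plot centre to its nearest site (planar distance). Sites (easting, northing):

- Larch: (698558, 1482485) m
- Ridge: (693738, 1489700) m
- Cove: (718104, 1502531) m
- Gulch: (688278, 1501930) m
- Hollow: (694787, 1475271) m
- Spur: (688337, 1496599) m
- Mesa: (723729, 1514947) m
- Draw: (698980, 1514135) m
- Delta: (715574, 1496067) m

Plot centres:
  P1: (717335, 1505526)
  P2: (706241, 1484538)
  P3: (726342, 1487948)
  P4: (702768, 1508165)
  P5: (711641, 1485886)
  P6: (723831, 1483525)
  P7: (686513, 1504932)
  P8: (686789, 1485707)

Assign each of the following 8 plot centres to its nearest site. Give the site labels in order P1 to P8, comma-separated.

Cove, Larch, Delta, Draw, Delta, Delta, Gulch, Ridge

P1 → Cove (d²=9561386.00)
P2 → Larch (d²=63243298.00)
P3 → Delta (d²=181867985.00)
P4 → Draw (d²=49989844.00)
P5 → Delta (d²=119121250.00)
P6 → Delta (d²=225479813.00)
P7 → Gulch (d²=12127229.00)
P8 → Ridge (d²=64232650.00)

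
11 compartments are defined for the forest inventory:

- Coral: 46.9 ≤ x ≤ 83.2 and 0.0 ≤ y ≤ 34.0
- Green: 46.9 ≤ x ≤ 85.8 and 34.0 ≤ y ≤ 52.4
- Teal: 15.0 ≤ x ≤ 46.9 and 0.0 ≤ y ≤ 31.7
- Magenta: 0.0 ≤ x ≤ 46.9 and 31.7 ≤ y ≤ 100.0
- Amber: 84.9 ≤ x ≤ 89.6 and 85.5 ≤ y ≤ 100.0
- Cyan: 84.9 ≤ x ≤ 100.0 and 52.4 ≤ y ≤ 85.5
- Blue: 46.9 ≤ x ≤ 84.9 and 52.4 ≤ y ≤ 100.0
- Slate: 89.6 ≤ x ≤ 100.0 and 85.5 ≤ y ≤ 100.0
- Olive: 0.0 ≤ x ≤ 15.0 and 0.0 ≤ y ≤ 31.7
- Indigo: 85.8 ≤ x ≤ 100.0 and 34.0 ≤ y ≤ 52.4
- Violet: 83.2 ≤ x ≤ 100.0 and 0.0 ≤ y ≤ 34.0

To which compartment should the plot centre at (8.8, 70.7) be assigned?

The point has x = 8.8 and y = 70.7.
Only Magenta satisfies 0.0 ≤ x ≤ 46.9 and 31.7 ≤ y ≤ 100.0.

Magenta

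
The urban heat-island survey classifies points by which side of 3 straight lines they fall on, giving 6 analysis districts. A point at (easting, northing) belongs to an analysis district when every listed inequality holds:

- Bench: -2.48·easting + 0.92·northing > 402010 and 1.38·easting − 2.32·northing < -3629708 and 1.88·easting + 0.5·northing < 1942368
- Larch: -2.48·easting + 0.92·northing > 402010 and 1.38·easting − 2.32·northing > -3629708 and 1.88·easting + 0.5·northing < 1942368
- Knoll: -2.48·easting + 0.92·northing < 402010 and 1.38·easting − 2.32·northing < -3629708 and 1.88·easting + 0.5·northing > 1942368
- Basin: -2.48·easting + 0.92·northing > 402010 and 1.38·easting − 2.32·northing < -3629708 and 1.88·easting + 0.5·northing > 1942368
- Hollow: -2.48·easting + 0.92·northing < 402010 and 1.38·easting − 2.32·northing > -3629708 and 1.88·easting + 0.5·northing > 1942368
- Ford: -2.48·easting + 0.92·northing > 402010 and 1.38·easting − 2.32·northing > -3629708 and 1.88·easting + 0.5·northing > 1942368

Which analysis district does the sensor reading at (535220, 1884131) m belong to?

-2.48·535220 + 0.92·1884131 = 406054.920, which is > 402010
1.38·535220 − 2.32·1884131 = -3632580.320, which is < -3629708
1.88·535220 + 0.5·1884131 = 1948279.100, which is > 1942368
This sign pattern matches Basin.

Basin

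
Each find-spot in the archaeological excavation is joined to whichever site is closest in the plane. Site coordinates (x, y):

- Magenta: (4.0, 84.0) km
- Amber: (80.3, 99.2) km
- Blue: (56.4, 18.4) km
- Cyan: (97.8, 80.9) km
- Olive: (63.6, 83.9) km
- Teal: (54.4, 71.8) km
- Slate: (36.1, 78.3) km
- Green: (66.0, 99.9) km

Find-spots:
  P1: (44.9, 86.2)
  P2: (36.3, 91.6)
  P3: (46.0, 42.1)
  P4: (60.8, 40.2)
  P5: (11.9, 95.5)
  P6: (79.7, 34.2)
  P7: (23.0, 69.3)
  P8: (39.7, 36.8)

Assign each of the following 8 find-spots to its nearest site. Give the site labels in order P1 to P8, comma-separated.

Slate, Slate, Blue, Blue, Magenta, Blue, Slate, Blue

P1 → Slate (d²=139.85)
P2 → Slate (d²=176.93)
P3 → Blue (d²=669.85)
P4 → Blue (d²=494.60)
P5 → Magenta (d²=194.66)
P6 → Blue (d²=792.53)
P7 → Slate (d²=252.61)
P8 → Blue (d²=617.45)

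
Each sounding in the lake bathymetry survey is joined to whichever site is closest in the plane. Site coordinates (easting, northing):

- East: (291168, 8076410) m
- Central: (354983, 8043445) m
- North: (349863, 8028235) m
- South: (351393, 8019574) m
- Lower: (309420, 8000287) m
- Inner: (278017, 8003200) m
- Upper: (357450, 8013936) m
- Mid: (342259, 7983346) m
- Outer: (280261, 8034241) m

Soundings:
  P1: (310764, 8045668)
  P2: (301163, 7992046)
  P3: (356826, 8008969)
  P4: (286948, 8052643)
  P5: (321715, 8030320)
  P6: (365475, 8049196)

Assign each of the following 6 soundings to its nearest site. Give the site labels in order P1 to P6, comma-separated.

P1 → Outer (d²=1061009338.00)
P2 → Lower (d²=136092130.00)
P3 → Upper (d²=25060465.00)
P4 → Outer (d²=383349573.00)
P5 → North (d²=796657129.00)
P6 → Central (d²=143156065.00)

Outer, Lower, Upper, Outer, North, Central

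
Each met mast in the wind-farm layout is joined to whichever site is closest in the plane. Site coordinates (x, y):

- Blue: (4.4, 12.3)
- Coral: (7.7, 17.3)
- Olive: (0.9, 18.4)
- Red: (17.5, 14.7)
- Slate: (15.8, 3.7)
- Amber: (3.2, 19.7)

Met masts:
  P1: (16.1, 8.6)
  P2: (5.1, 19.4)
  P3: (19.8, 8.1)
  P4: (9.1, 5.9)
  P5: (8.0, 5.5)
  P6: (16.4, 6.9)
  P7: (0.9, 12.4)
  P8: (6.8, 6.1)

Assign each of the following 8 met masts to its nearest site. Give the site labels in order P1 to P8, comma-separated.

P1 → Slate (d²=24.10)
P2 → Amber (d²=3.70)
P3 → Slate (d²=35.36)
P4 → Slate (d²=49.73)
P5 → Blue (d²=59.20)
P6 → Slate (d²=10.60)
P7 → Blue (d²=12.26)
P8 → Blue (d²=44.20)

Slate, Amber, Slate, Slate, Blue, Slate, Blue, Blue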